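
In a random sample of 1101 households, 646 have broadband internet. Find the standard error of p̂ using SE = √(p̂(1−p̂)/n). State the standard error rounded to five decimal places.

SE = 0.01484

With x = 646 successes in n = 1101, p̂ = 0.58674.
p̂(1−p̂) = 0.242476.
Dividing by n and taking the root: √0.000220233 = 0.01484.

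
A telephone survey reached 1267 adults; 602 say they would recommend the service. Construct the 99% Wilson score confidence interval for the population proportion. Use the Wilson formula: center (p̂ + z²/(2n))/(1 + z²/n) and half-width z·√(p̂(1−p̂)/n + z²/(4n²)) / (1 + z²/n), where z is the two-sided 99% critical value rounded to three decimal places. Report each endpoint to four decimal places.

(0.4392, 0.5113)

p̂ = 602/1267 = 0.47514; z = 2.576, so z² = 6.635776.
Denominator 1 + z²/n = 1 + 6.635776/1267 = 1.005237.
Center = (0.47514 + 0.002619)/1.005237 = 0.47527.
Radicand: p̂(1−p̂)/n + z²/(4n²) = 0.000196829 + 0.000001033 = 0.000197862.
Half-width = 2.576·√0.000197862/1.005237 = 0.03605.
CI: 0.47527 ± 0.03605 = (0.4392, 0.5113).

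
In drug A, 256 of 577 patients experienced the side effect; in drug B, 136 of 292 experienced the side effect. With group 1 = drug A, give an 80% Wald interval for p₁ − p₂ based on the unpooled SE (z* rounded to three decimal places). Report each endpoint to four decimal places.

p̂₁ = 256/577 = 0.44367, p̂₂ = 136/292 = 0.46575; p̂₁ − p̂₂ = -0.02208.
SE = √(0.000427777 + 0.000852148) = √0.001279925 = 0.035776.
z* = 1.282 at the 80% level. Margin = 1.282·0.035776 = 0.04586.
CI: -0.02208 ± 0.04586 = (-0.0679, 0.0238).

(-0.0679, 0.0238)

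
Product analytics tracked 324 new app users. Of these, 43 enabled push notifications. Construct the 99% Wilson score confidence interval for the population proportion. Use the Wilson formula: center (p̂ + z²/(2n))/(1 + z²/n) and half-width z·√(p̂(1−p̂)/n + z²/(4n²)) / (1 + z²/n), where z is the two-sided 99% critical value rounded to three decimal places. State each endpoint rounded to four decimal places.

Here p̂ = 43/324 = 0.13272 and z = 2.576 (z² = 6.635776).
Denominator 1 + z²/n = 1 + 6.635776/324 = 1.020481.
Adjusted center: (0.13272 + z²/(2n))/1.020481 = 0.14009.
Radicand: p̂(1−p̂)/n + z²/(4n²) = 0.000355255 + 0.000015803 = 0.000371058.
Half-width = 2.576·√0.000371058/1.020481 = 0.04863.
So the interval runs from 0.0915 to 0.1887.

(0.0915, 0.1887)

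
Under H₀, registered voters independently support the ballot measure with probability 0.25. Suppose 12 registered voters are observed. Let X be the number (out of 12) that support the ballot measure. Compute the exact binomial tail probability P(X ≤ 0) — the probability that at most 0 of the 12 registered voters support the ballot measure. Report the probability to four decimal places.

P = 0.0317

X ~ Binomial(n=12, p=0.25).
P(X ≤ 0) = C(12,0)·0.25^0·0.75^12.
= 0.031676 = 0.0317.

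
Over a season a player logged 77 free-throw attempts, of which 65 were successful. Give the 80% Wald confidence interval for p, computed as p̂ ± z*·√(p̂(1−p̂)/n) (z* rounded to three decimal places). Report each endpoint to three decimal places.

Sample proportion p̂ = 65/77 = 0.84416.
Standard error of p̂: √(0.131557/77) = √0.001708529 = 0.041334.
z* = 1.282 at the 80% level.
Margin of error: 1.282 × 0.041334 = 0.05299.
Interval: 0.84416 ± 0.05299 → (0.791, 0.897).

(0.791, 0.897)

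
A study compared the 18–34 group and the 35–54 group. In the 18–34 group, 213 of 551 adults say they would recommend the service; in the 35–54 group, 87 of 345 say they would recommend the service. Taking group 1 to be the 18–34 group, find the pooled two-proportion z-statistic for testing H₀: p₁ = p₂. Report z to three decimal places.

z = 4.148

p̂₁ = 213/551 = 0.38657, p̂₂ = 87/345 = 0.25217.
Pooled p̂ = (213+87)/(551+345) = 300/896 = 0.33482.
Pooled SE = √[0.2227160·0.00471343] ≈ 0.032400.
z = (p̂₁ − p̂₂)/SE = (0.38657 − 0.25217)/0.032400 = 0.13440/0.032400 = 4.148.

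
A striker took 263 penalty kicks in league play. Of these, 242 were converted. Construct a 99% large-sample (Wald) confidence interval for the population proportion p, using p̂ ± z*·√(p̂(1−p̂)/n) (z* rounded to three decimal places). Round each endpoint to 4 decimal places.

p̂ = 242/263 = 0.92015.
Standard error of p̂: √(0.073472/263) = √0.000279362 = 0.016714.
For 99% confidence, z* = 2.576.
Margin = 2.576·0.016714 = 0.04306.
So the interval runs from 0.8771 to 0.9632.

(0.8771, 0.9632)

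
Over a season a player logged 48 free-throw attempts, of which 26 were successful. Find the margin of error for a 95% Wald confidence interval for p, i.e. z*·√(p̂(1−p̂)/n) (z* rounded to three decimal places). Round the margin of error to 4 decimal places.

Sample proportion p̂ = 26/48 = 0.54167.
Standard error of p̂: √(0.248264/48) = √0.005172164 = 0.071918.
z* = 1.960 at the 95% level.
ME = 1.960·0.071918 = 0.1410.

ME = 0.1410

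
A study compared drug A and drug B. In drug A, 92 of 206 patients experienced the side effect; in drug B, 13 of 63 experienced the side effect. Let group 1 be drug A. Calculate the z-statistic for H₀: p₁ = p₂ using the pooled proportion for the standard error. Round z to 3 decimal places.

z = 3.421

p̂₁ = 92/206 = 0.44660, p̂₂ = 13/63 = 0.20635.
Pooling: p̂ = 105/269 = 0.39033.
Pooled SE = √[0.2379735·0.02072738] ≈ 0.070232.
z = (p̂₁ − p̂₂)/SE = (0.44660 − 0.20635)/0.070232 = 0.24025/0.070232 = 3.421.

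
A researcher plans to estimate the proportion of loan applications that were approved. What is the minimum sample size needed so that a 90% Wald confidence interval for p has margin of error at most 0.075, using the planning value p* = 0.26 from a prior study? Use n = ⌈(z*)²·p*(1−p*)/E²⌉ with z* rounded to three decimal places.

n = 93

z* = 1.645 at the 90% level.
p*(1−p*) = 0.1924.
(z*)²·p*(1−p*)/E² = 2.706025·0.1924/0.005625 = 92.558.
Rounding up, n = 93.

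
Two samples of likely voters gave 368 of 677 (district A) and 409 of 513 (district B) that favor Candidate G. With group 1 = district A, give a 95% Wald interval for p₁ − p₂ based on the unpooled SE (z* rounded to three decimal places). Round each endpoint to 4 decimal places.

p̂₁ = 0.54357, p̂₂ = 0.79727, so the observed difference is -0.25370.
Unpooled SE = √(p̂₁(1−p̂₁)/n₁ + p̂₂(1−p̂₂)/n₂) = √(0.000366472 + 0.000315068) = 0.026106.
For 95% confidence, z* = 1.960. Margin of error = 0.05117.
So the interval runs from -0.3049 to -0.2025.

(-0.3049, -0.2025)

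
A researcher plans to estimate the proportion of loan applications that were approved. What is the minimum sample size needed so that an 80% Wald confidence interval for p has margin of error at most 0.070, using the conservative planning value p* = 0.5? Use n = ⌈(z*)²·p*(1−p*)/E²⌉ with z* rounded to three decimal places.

z* = 1.282 at the 80% level.
p*(1−p*) = 0.50·0.50 = 0.2500.
(z*)²·p*(1−p*)/E² = 1.643524·0.2500/0.004900 = 83.853.
Rounding up, n = 84.

n = 84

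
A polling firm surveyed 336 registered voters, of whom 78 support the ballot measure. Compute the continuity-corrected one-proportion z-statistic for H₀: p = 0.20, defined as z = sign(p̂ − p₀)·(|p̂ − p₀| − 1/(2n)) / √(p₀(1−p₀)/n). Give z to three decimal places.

z = 1.405

Sample proportion p̂ = 78/336 = 0.23214. p̂ − p₀ = 0.032143.
1/(2n) = 0.001488.
Corrected numerator: |0.032143| − 0.001488 = 0.030655.
Null standard error: √(0.20·0.80/336) = √0.000476190 = 0.021822.
z = (+)0.030655/0.021822 = 1.405.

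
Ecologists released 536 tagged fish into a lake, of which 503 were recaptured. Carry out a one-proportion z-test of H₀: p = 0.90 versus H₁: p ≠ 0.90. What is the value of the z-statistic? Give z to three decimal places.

z = 2.966

The sample proportion is 503/536 = 0.93843.
Null standard error: √(0.90·0.10/536) = √0.000167910 = 0.012958.
Test statistic: z = 0.03843/0.012958 = 2.966.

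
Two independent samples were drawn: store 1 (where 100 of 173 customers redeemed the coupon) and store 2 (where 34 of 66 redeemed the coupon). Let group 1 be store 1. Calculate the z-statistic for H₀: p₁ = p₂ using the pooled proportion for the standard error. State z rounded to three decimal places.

z = 0.876

p̂₁ = 100/173 = 0.57803, p̂₂ = 34/66 = 0.51515.
Pooled p̂ = (100+34)/(173+66) = 134/239 = 0.56067.
SE = √[p̂(1−p̂)(1/n₁+1/n₂)] = √[0.56067·0.43933·(1/173+1/66)] ≈ 0.071805.
z = 0.06288/0.071805 = 0.876.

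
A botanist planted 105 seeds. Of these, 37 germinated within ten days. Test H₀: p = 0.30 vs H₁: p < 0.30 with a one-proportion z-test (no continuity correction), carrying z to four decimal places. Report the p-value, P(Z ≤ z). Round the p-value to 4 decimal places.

p-value = 0.8793

p̂ = 37/105 = 0.35238.
SE₀ = √(0.30·0.70/105) = 0.044721.
Test statistic (full precision, shown to 4 dp): z = (37/105 − 0.30)/SE₀ ≈ 1.1713.
p-value = P(Z ≤ z) with z = 1.1713 → 0.8793.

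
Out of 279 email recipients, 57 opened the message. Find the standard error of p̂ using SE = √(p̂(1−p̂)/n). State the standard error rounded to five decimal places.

SE = 0.02414

Sample proportion p̂ = 57/279 = 0.20430.
p̂(1−p̂) = 0.20430·0.79570 = 0.162562.
Dividing by n and taking the root: √0.000582659 = 0.02414.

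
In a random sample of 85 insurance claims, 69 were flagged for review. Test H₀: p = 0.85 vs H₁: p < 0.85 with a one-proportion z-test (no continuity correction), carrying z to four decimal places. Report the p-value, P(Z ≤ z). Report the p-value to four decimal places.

p-value = 0.1618

With x = 69 successes in n = 85, p̂ = 0.81176.
Under H₀, SE = √(p₀(1−p₀)/n) = √(0.85·0.15/85) = √0.001500000 = 0.038730.
z = (p̂ − p₀)/SE = (69/85 − 0.85)/0.038730 ≈ -0.9872.
p-value = P(Z ≤ z) with z = -0.9872 → 0.1618.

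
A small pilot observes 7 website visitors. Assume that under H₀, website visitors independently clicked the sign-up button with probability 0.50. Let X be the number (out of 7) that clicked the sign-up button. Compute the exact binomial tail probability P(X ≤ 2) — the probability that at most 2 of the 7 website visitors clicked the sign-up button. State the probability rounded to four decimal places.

P = 0.2266

X ~ Binomial(n=7, p=0.50).
P(X ≤ 2) = C(7,0)·0.50^0·0.50^7 + C(7,1)·0.50^1·0.50^6 + C(7,2)·0.50^2·0.50^5.
= 0.007812 + 0.054688 + 0.164062 = 0.2266.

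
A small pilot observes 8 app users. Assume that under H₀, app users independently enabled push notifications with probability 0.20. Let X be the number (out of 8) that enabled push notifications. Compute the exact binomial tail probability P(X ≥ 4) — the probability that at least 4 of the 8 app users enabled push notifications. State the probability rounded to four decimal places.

X ~ Binomial(n=8, p=0.20).
P(X ≥ 4) = Σ_{j=4}^{8} C(8,j)·0.20^j·0.80^{8−j}.
= 0.045875 + 0.009175 + 0.001147 + 0.000082 + 0.000003 = 0.0563.

P = 0.0563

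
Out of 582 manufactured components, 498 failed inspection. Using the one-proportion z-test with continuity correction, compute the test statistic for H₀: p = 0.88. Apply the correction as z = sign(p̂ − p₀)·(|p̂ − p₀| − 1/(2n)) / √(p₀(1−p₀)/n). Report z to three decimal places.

z = -1.742

p̂ = 498/582 = 0.85567. p̂ − p₀ = -0.024330.
1/(2n) = 0.000859.
Corrected numerator: |-0.024330| − 0.000859 = 0.023471.
Null standard error: √(0.88·0.12/582) = √0.000181443 = 0.013470.
z = −0.023471/0.013470 = -1.742.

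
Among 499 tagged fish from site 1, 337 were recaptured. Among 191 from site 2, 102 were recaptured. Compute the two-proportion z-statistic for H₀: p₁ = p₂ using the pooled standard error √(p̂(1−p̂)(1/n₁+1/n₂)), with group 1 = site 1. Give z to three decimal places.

p̂₁ = 337/499 = 0.67535, p̂₂ = 102/191 = 0.53403.
Pooling: p̂ = 439/690 = 0.63623.
Pooled SE = √[0.2314409·0.00723961] ≈ 0.040933.
z = 0.14132/0.040933 = 3.452.

z = 3.452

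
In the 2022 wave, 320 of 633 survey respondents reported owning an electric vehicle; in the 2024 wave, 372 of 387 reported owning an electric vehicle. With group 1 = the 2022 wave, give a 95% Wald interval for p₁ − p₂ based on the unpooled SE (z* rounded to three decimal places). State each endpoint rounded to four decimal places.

(-0.4991, -0.4123)

p̂₁ = 0.50553, p̂₂ = 0.96124, so the observed difference is -0.45571.
Unpooled SE = √(p̂₁(1−p̂₁)/n₁ + p̂₂(1−p̂₂)/n₂) = √(0.000394896 + 0.000096272) = 0.022162.
z* = 1.960 at the 95% level. Margin of error = 0.04344.
Interval: -0.45571 ± 0.04344 → (-0.4991, -0.4123).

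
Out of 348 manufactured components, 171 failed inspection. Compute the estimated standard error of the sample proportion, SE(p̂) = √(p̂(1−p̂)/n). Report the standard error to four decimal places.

With x = 171 successes in n = 348, p̂ = 0.49138.
p̂(1−p̂) = 0.249926.
SE = √(0.249926/348) = 0.0268.

SE = 0.0268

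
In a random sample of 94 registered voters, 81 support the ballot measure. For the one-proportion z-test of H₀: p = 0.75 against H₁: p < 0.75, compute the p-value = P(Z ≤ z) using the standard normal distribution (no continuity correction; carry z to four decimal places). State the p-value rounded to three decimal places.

p-value = 0.994

p̂ = 81/94 = 0.86170.
Under H₀, SE = √(p₀(1−p₀)/n) = √(0.75·0.25/94) = √0.001994681 = 0.044662.
z = (p̂ − p₀)/SE = (81/94 − 0.75)/0.044662 ≈ 2.5011.
p-value = P(Z ≤ z) with z = 2.5011 → 0.994.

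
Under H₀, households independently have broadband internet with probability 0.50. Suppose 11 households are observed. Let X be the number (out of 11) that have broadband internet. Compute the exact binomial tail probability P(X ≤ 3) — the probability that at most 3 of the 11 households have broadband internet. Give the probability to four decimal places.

P = 0.1133

X ~ Binomial(n=11, p=0.50).
P(X ≤ 3) = C(11,0)·0.50^0·0.50^11 + C(11,1)·0.50^1·0.50^10 + C(11,2)·0.50^2·0.50^9 + C(11,3)·0.50^3·0.50^8.
= 0.000488 + 0.005371 + 0.026855 + 0.080566 = 0.1133.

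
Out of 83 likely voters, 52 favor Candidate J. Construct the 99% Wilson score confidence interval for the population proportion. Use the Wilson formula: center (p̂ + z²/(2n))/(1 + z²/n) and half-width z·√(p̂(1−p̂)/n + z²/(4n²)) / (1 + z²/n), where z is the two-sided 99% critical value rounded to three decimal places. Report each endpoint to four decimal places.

Here p̂ = 52/83 = 0.62651 and z = 2.576 (z² = 6.635776).
Denominator 1 + z²/n = 1 + 6.635776/83 = 1.079949.
Adjusted center: (0.62651 + z²/(2n))/1.079949 = 0.61714.
Radicand: p̂(1−p̂)/n + z²/(4n²) = 0.002819232 + 0.000240811 = 0.003060043.
Half-width = z·√(radicand)/denom = 2.576·0.055318/1.079949 = 0.13195.
Interval: 0.61714 ± 0.13195 → (0.4852, 0.7491).

(0.4852, 0.7491)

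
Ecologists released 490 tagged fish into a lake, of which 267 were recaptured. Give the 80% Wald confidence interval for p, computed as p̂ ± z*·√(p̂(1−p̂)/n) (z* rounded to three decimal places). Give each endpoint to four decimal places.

(0.5161, 0.5737)

With x = 267 successes in n = 490, p̂ = 0.54490.
Standard error of p̂: √(0.247984/490) = √0.000506090 = 0.022496.
z* = 1.282 at the 80% level.
Margin of error: 1.282 × 0.022496 = 0.02884.
So the interval runs from 0.5161 to 0.5737.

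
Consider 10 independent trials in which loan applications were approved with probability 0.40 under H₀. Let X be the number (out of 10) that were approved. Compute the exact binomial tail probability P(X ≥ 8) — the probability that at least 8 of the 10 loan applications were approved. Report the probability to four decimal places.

P = 0.0123

X ~ Binomial(n=10, p=0.40).
P(X ≥ 8) = C(10,8)·0.40^8·0.60^2 + C(10,9)·0.40^9·0.60^1 + C(10,10)·0.40^10·0.60^0.
= 0.010617 + 0.001573 + 0.000105 = 0.0123.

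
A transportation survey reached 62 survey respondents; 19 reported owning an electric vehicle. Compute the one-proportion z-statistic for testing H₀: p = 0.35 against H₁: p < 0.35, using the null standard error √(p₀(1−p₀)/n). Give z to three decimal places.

z = -0.719

The sample proportion is 19/62 = 0.30645.
SE₀ = √(0.35·0.65/62) = 0.060575.
Test statistic: z = -0.04355/0.060575 = -0.719.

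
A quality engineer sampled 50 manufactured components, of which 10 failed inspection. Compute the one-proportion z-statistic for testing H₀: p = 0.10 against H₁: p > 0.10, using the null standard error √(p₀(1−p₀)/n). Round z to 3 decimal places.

Sample proportion p̂ = 10/50 = 0.20000.
Null standard error: √(0.10·0.90/50) = √0.001800000 = 0.042426.
Test statistic: z = 0.10000/0.042426 = 2.357.

z = 2.357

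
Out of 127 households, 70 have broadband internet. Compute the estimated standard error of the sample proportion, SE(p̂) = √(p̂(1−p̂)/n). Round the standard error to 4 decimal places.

SE = 0.0441

The sample proportion is 70/127 = 0.55118.
p̂(1−p̂) = 0.247381.
SE = √(0.247381/127) = 0.0441.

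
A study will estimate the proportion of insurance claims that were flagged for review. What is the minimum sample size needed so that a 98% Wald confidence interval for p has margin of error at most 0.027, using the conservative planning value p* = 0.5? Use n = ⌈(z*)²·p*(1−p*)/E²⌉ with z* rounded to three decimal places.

n = 1856

The 98% critical value is z* = 2.326.
p*(1−p*) = 0.50·0.50 = 0.2500.
(z*)²·p*(1−p*)/E² = 5.410276·0.2500/0.000729 = 1855.376.
⌈1855.376⌉ = 1856.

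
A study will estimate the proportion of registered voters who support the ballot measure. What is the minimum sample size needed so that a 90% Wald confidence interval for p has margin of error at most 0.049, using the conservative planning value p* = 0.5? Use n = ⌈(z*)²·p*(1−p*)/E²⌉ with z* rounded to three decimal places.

The 90% critical value is z* = 1.645.
p*(1−p*) = 0.50·0.50 = 0.2500.
Required n before rounding: 2.706025 × 0.2500 / 0.049² = 281.760.
Rounding up, n = 282.

n = 282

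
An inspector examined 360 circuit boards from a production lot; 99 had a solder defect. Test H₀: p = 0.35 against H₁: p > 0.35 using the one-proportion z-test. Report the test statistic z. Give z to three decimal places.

z = -2.983

With x = 99 successes in n = 360, p̂ = 0.27500.
Null standard error: √(0.35·0.65/360) = √0.000631944 = 0.025139.
z = (p̂ − p₀)/SE = (0.27500 − 0.35)/0.025139 = -2.983.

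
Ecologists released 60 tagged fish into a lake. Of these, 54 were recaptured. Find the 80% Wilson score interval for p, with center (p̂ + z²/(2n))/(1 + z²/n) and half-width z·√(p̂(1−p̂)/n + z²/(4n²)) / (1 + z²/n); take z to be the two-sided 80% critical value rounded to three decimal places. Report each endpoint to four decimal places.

(0.8392, 0.9395)

p̂ = 54/60 = 0.90000; z = 1.282, so z² = 1.643524.
Denominator 1 + z²/n = 1 + 1.643524/60 = 1.027392.
Adjusted center: (0.90000 + z²/(2n))/1.027392 = 0.88934.
Radicand: p̂(1−p̂)/n + z²/(4n²) = 0.001500000 + 0.000114134 = 0.001614134.
Half-width = 1.282·√0.001614134/1.027392 = 0.05013.
CI: 0.88934 ± 0.05013 = (0.8392, 0.9395).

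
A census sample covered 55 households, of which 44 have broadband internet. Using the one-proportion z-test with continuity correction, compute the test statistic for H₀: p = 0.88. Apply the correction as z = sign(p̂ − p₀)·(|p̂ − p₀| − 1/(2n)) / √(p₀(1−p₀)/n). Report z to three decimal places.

Sample proportion p̂ = 44/55 = 0.80000. p̂ − p₀ = -0.080000.
Continuity correction 1/(2n) = 1/110 = 0.009091.
Corrected numerator: |-0.080000| − 0.009091 = 0.070909.
SE₀ = √(0.88·0.12/55) = 0.043818.
z = −0.070909/0.043818 = -1.618.

z = -1.618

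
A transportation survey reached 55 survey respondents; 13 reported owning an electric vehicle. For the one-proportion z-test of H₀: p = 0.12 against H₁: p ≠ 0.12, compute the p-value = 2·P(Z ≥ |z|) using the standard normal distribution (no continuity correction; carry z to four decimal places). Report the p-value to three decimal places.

p̂ = 13/55 = 0.23636.
Null standard error: √(0.12·0.88/55) = √0.001920000 = 0.043818.
Test statistic (full precision, shown to 4 dp): z = (13/55 − 0.12)/SE₀ ≈ 2.6556.
p-value = 2·P(Z ≥ |z|) with z = 2.6556 → 0.008.

p-value = 0.008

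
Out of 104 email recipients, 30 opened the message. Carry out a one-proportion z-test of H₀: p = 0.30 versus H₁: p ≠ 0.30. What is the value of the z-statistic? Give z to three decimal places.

Sample proportion p̂ = 30/104 = 0.28846.
SE₀ = √(0.30·0.70/104) = 0.044936.
z = (p̂ − p₀)/SE = (0.28846 − 0.30)/0.044936 = -0.257.

z = -0.257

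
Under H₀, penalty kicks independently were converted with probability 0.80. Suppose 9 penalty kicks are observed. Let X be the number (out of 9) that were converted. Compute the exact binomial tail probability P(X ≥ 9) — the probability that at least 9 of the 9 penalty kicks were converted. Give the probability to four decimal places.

X ~ Binomial(n=9, p=0.80).
P(X ≥ 9) = C(9,9)·0.80^9·0.20^0.
= 0.134218 = 0.1342.

P = 0.1342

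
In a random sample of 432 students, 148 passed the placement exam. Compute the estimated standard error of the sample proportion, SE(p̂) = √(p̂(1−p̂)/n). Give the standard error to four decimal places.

The sample proportion is 148/432 = 0.34259.
p̂(1−p̂) = 0.225222.
SE = √(0.225222/432) = √0.000521347 = 0.0228.

SE = 0.0228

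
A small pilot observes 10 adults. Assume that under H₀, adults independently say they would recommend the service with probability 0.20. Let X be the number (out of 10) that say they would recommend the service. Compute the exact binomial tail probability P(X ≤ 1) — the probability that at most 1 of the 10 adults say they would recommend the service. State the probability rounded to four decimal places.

X is binomial with n = 10 and p = 0.20.
P(X ≤ 1) = C(10,0)·0.20^0·0.80^10 + C(10,1)·0.20^1·0.80^9.
= 0.107374 + 0.268435 = 0.3758.

P = 0.3758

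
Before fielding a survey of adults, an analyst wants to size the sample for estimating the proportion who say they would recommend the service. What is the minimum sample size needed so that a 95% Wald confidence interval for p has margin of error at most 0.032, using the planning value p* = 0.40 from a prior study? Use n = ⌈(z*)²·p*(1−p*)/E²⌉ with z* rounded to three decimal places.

n = 901

z* = 1.960 at the 95% level.
p*(1−p*) = 0.2400.
Required n before rounding: 3.841600 × 0.2400 / 0.032² = 900.375.
⌈900.375⌉ = 901.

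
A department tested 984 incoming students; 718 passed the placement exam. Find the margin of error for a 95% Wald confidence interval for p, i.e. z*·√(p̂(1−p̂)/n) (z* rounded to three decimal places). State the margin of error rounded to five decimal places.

ME = 0.02775

With x = 718 successes in n = 984, p̂ = 0.72967.
Standard error of p̂: √(0.197249/984) = √0.000200457 = 0.014158.
The 95% critical value is z* = 1.960.
Margin of error = z*·SE = 1.960 × 0.014158 = 0.02775.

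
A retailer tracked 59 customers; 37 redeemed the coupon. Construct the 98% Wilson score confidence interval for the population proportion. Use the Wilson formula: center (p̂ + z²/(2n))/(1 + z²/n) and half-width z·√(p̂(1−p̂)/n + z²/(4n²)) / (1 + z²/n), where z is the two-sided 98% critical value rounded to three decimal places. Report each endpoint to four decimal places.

Here p̂ = 37/59 = 0.62712 and z = 2.326 (z² = 5.410276).
Denominator 1 + z²/n = 1 + 5.410276/59 = 1.091700.
Adjusted center: (0.62712 + z²/(2n))/1.091700 = 0.61644.
Radicand: p̂(1−p̂)/n + z²/(4n²) = 0.003963404 + 0.000388558 = 0.004351962.
Half-width = 2.326·√0.004351962/1.091700 = 0.14056.
CI: 0.61644 ± 0.14056 = (0.4759, 0.7570).

(0.4759, 0.7570)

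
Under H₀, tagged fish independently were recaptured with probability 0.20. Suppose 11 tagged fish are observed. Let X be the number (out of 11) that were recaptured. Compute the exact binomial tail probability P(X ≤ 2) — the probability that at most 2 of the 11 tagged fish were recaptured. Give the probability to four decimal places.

X is binomial with n = 11 and p = 0.20.
P(X ≤ 2) = C(11,0)·0.20^0·0.80^11 + C(11,1)·0.20^1·0.80^10 + C(11,2)·0.20^2·0.80^9.
= 0.085899 + 0.236223 + 0.295279 = 0.6174.

P = 0.6174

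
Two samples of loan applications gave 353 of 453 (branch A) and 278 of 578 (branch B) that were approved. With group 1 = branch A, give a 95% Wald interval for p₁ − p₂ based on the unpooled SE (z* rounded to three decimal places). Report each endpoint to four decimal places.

(0.2424, 0.3541)

p̂₁ = 0.77925, p̂₂ = 0.48097, so the observed difference is 0.29828.
Unpooled SE = √(p̂₁(1−p̂₁)/n₁ + p̂₂(1−p̂₂)/n₂) = √(0.000379735 + 0.000431899) = 0.028489.
For 95% confidence, z* = 1.960. Margin of error = 0.05584.
CI: 0.29828 ± 0.05584 = (0.2424, 0.3541).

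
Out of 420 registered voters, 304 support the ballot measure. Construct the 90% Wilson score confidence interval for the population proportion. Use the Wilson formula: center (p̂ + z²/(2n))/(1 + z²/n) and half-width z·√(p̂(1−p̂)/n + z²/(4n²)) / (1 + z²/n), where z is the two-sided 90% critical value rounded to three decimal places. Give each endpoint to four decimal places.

(0.6866, 0.7582)

Here p̂ = 304/420 = 0.72381 and z = 1.645 (z² = 2.706025).
1 + z²/n = 1.006443.
Adjusted center: (0.72381 + z²/(2n))/1.006443 = 0.72238.
Radicand: p̂(1−p̂)/n + z²/(4n²) = 0.000475975 + 0.000003835 = 0.000479810.
Half-width = 1.645·√0.000479810/1.006443 = 0.03580.
CI: 0.72238 ± 0.03580 = (0.6866, 0.7582).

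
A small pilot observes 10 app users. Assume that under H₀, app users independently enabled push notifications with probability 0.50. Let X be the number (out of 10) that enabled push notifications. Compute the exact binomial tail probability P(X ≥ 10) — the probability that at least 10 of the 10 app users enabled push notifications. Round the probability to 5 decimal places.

P = 0.00098

X is binomial with n = 10 and p = 0.50.
P(X ≥ 10) = C(10,10)·0.50^10·0.50^0.
= 0.000977 = 0.00098.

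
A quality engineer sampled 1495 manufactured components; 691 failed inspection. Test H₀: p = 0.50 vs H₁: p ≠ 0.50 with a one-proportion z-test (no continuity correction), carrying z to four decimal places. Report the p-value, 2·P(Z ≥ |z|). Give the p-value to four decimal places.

p-value = 0.0035

With x = 691 successes in n = 1495, p̂ = 0.46221.
Null standard error: √(0.50·0.50/1495) = √0.000167224 = 0.012932.
Test statistic (full precision, shown to 4 dp): z = (691/1495 − 0.50)/SE₀ ≈ -2.9225.
From the standard normal, 2·P(Z ≥ |z|) = 0.0035.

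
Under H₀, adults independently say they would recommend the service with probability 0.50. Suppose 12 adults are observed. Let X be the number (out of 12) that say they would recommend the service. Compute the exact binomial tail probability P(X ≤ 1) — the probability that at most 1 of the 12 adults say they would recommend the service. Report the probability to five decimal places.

X is binomial with n = 12 and p = 0.50.
P(X ≤ 1) = C(12,0)·0.50^0·0.50^12 + C(12,1)·0.50^1·0.50^11.
= 0.000244 + 0.002930 = 0.00317.

P = 0.00317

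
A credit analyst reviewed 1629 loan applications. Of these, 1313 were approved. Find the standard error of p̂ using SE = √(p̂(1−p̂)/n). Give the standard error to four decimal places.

SE = 0.0098

Sample proportion p̂ = 1313/1629 = 0.80602.
p̂(1−p̂) = 0.156352.
Dividing by n and taking the root: √0.000095980 = 0.0098.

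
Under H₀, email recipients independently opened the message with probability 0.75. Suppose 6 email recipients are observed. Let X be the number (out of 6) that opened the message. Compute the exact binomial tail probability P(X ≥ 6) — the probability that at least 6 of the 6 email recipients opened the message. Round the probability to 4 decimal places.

X ~ Binomial(n=6, p=0.75).
P(X ≥ 6) = C(6,6)·0.75^6·0.25^0.
= 0.177979 = 0.1780.

P = 0.1780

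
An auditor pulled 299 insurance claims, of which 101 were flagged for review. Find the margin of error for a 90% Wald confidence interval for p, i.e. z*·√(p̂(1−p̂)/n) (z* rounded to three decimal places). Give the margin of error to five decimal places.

p̂ = 101/299 = 0.33779.
Standard error of p̂: √(0.223689/299) = √0.000748123 = 0.027352.
z* = 1.645 at the 90% level.
So ME = 0.04499.

ME = 0.04499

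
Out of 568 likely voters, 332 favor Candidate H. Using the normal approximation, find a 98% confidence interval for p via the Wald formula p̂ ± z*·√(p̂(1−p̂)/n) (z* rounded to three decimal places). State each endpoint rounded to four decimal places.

(0.5364, 0.6326)

p̂ = 332/568 = 0.58451.
SE = √(p̂(1−p̂)/n) = √(0.242859/568) = 0.020678.
z* = 2.326 at the 98% level.
Margin = 2.326·0.020678 = 0.04810.
So the interval runs from 0.5364 to 0.6326.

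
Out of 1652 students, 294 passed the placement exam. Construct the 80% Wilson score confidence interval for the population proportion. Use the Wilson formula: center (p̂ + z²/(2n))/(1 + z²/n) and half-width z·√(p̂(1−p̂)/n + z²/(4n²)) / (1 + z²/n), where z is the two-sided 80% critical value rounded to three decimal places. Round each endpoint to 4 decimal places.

p̂ = 294/1652 = 0.17797; z = 1.282, so z² = 1.643524.
Denominator 1 + z²/n = 1 + 1.643524/1652 = 1.000995.
Adjusted center: (0.17797 + z²/(2n))/1.000995 = 0.17829.
Radicand: p̂(1−p̂)/n + z²/(4n²) = 0.000088556 + 0.000000151 = 0.000088707.
Half-width = 1.282·√0.000088707/1.000995 = 0.01206.
Interval: 0.17829 ± 0.01206 → (0.1662, 0.1903).

(0.1662, 0.1903)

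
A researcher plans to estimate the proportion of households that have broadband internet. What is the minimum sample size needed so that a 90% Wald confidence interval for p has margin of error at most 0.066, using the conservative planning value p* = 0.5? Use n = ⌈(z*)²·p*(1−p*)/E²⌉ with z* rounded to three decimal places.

z* = 1.645 at the 90% level.
p*(1−p*) = 0.2500.
(z*)²·p*(1−p*)/E² = 2.706025·0.2500/0.004356 = 155.304.
⌈155.304⌉ = 156.

n = 156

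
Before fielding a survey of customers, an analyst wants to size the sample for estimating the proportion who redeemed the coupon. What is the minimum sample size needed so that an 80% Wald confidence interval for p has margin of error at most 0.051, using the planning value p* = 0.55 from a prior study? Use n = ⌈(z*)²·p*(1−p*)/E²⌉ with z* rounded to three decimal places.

n = 157

z* = 1.282 at the 80% level.
p*(1−p*) = 0.2475.
(z*)²·p*(1−p*)/E² = 1.643524·0.2475/0.002601 = 156.391.
Rounding up, n = 157.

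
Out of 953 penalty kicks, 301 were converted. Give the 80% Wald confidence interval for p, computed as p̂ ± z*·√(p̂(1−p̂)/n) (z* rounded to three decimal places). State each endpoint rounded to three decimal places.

The sample proportion is 301/953 = 0.31584.
SE = √(p̂(1−p̂)/n) = √(0.216087/953) = 0.015058.
The 80% critical value is z* = 1.282.
Margin = 1.282·0.015058 = 0.01930.
CI: 0.31584 ± 0.01930 = (0.297, 0.335).

(0.297, 0.335)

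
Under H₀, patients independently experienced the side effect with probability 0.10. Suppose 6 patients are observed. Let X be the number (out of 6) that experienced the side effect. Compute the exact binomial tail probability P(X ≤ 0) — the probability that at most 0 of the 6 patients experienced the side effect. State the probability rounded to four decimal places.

P = 0.5314

X is binomial with n = 6 and p = 0.10.
P(X ≤ 0) = C(6,0)·0.10^0·0.90^6.
= 0.531441 = 0.5314.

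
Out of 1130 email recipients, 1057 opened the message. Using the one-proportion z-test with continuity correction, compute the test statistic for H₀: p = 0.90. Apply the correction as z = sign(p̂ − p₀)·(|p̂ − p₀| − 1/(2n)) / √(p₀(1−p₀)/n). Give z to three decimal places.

p̂ = 1057/1130 = 0.93540. p̂ − p₀ = 0.035398.
Continuity correction 1/(2n) = 1/2260 = 0.000442.
Corrected numerator: |0.035398| − 0.000442 = 0.034956.
Under H₀, SE = √(p₀(1−p₀)/n) = √(0.90·0.10/1130) = √0.000079646 = 0.008924.
z = (+)0.034956/0.008924 = 3.917.

z = 3.917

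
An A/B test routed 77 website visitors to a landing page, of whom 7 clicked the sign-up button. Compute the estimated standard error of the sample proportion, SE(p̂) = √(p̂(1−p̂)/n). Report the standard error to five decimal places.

SE = 0.03276

With x = 7 successes in n = 77, p̂ = 0.09091.
p̂(1−p̂) = 0.082645.
SE = √(0.082645/77) = 0.03276.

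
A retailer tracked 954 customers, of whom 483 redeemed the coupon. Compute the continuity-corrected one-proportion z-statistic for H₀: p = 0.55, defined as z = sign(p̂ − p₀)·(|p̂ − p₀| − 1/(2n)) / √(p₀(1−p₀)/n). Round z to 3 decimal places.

p̂ = 483/954 = 0.50629. p̂ − p₀ = -0.043711.
1/(2n) = 0.000524.
Corrected numerator: |-0.043711| − 0.000524 = 0.043187.
Under H₀, SE = √(p₀(1−p₀)/n) = √(0.55·0.45/954) = √0.000259434 = 0.016107.
z = (−)0.043187/0.016107 = -2.681.

z = -2.681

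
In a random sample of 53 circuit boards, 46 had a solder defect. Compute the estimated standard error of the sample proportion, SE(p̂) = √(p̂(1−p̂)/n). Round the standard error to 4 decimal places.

Sample proportion p̂ = 46/53 = 0.86792.
p̂(1−p̂) = 0.86792·0.13208 = 0.114635.
Dividing by n and taking the root: √0.002162925 = 0.0465.

SE = 0.0465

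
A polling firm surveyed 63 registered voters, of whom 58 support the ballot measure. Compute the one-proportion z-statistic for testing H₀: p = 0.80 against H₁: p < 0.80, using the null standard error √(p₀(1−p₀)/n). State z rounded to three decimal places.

p̂ = 58/63 = 0.92063.
Under H₀, SE = √(p₀(1−p₀)/n) = √(0.80·0.20/63) = √0.002539683 = 0.050395.
Test statistic: z = 0.12063/0.050395 = 2.394.

z = 2.394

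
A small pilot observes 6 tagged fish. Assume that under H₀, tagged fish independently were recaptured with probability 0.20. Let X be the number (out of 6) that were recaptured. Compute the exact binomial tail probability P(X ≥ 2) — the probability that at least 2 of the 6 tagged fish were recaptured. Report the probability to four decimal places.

P = 0.3446

X is binomial with n = 6 and p = 0.20.
P(X ≥ 2) = Σ_{j=2}^{6} C(6,j)·0.20^j·0.80^{6−j}.
= 0.245760 + 0.081920 + 0.015360 + 0.001536 + 0.000064 = 0.3446.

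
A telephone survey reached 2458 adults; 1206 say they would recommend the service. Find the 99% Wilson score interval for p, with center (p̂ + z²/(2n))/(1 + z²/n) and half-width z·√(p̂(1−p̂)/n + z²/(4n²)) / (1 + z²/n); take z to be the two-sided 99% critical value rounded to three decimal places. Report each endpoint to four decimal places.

(0.4647, 0.5166)

Here p̂ = 1206/2458 = 0.49064 and z = 2.576 (z² = 6.635776).
Denominator 1 + z²/n = 1 + 6.635776/2458 = 1.002700.
Center = (0.49064 + 0.001350)/1.002700 = 0.49067.
Radicand: p̂(1−p̂)/n + z²/(4n²) = 0.000101673 + 0.000000275 = 0.000101948.
Half-width = 2.576·√0.000101948/1.002700 = 0.02594.
So the interval runs from 0.4647 to 0.5166.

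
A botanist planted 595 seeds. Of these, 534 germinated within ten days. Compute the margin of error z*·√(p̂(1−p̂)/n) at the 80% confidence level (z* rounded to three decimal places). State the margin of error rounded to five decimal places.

ME = 0.01594

The sample proportion is 534/595 = 0.89748.
SE = √(p̂(1−p̂)/n) = √(0.092010/595) = 0.012435.
For 80% confidence, z* = 1.282.
So ME = 0.01594.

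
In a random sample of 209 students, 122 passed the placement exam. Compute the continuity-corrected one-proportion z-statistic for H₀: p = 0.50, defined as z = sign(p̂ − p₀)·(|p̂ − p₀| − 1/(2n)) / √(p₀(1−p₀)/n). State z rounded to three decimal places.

z = 2.352

p̂ = 122/209 = 0.58373. p̂ − p₀ = 0.083732.
Continuity correction 1/(2n) = 1/418 = 0.002392.
Corrected numerator: |0.083732| − 0.002392 = 0.081340.
Under H₀, SE = √(p₀(1−p₀)/n) = √(0.50·0.50/209) = √0.001196172 = 0.034586.
z = +0.081340/0.034586 = 2.352.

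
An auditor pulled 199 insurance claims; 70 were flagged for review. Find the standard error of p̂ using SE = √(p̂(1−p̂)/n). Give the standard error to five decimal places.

SE = 0.03385

p̂ = 70/199 = 0.35176.
p̂(1−p̂) = 0.35176·0.64824 = 0.228025.
Dividing by n and taking the root: √0.001145854 = 0.03385.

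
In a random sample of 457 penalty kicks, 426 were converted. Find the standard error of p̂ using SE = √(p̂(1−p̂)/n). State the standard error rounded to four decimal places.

SE = 0.0118

With x = 426 successes in n = 457, p̂ = 0.93217.
p̂(1−p̂) = 0.93217·0.06783 = 0.063229.
SE = √(0.063229/457) = 0.0118.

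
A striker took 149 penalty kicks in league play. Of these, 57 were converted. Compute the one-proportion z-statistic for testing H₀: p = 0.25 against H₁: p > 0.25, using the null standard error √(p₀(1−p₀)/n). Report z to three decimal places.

z = 3.737

The sample proportion is 57/149 = 0.38255.
Under H₀, SE = √(p₀(1−p₀)/n) = √(0.25·0.75/149) = √0.001258389 = 0.035474.
z = (0.38255 − 0.25)/0.035474 = 0.13255/0.035474 = 3.737.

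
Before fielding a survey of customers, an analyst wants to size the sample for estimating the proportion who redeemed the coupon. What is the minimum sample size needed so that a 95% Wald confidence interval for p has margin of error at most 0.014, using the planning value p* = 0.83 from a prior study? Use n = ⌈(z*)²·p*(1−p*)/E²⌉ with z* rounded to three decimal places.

For 95% confidence, z* = 1.960.
p*(1−p*) = 0.83·0.17 = 0.1411.
(z*)²·p*(1−p*)/E² = 3.841600·0.1411/0.000196 = 2765.560.
Rounding up, n = 2766.

n = 2766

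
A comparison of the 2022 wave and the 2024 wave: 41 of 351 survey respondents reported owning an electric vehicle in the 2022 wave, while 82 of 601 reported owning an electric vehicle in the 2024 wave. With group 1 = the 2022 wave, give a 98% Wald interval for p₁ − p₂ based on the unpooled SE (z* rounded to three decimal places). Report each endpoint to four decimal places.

p̂₁ = 41/351 = 0.11681, p̂₂ = 82/601 = 0.13644; p̂₁ − p̂₂ = -0.01963.
SE = √(0.000293917 + 0.000196046) = √0.000489963 = 0.022135.
The 98% critical value is z* = 2.326. Margin = 2.326·0.022135 = 0.05149.
Interval: -0.01963 ± 0.05149 → (-0.0711, 0.0319).

(-0.0711, 0.0319)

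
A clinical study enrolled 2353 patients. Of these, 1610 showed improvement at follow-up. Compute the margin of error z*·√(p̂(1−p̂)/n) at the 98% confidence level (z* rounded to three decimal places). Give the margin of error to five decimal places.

ME = 0.02229

The sample proportion is 1610/2353 = 0.68423.
SE = √(p̂(1−p̂)/n) = √(0.216058/2353) = 0.009582.
z* = 2.326 at the 98% level.
ME = 2.326·0.009582 = 0.02229.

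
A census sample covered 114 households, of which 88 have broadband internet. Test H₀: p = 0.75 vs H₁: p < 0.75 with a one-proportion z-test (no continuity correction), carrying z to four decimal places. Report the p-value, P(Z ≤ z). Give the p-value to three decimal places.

With x = 88 successes in n = 114, p̂ = 0.77193.
Null standard error: √(0.75·0.25/114) = √0.001644737 = 0.040555.
Test statistic (full precision, shown to 4 dp): z = (88/114 − 0.75)/SE₀ ≈ 0.5407.
p-value = P(Z ≤ z) with z = 0.5407 → 0.706.

p-value = 0.706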